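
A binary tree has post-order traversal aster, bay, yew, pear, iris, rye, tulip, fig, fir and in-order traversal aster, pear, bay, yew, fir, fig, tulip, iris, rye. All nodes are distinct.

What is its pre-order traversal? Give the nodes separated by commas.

fir, pear, aster, yew, bay, fig, tulip, rye, iris

The last element of post-order is the root; it splits in-order into left and right subtrees.
Root fir: left subtree has 4 nodes {aster, pear, bay, yew}, right has 4 {fig, tulip, iris, rye}.
  Root pear: left subtree has 1 node {aster}, right has 2 {bay, yew}.
    Root yew: left subtree has 1 node {bay}, right has 0 { }.
  Root fig: left subtree has 0 nodes { }, right has 3 {tulip, iris, rye}.
    Root tulip: left subtree has 0 nodes { }, right has 2 {iris, rye}.
      Root rye: left subtree has 1 node {iris}, right has 0 { }.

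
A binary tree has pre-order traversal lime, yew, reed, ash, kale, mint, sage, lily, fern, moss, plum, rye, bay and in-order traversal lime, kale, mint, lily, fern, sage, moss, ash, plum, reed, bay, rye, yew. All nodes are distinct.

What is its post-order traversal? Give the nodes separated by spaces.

fern lily moss sage mint kale plum ash bay rye reed yew lime

The first element of pre-order is the root; it splits in-order into left and right subtrees.
Root lime: left subtree has 0 nodes { }, right has 12 {kale, mint, lily, fern, sage, moss, ash, plum, reed, bay, rye, yew}.
  Root yew: left subtree has 11 nodes {kale, mint, lily, fern, sage, moss, ash, plum, reed, bay, rye}, right has 0 { }.
    Root reed: left subtree has 8 nodes {kale, mint, lily, fern, sage, moss, ash, plum}, right has 2 {bay, rye}.
      Root ash: left subtree has 6 nodes {kale, mint, lily, fern, sage, moss}, right has 1 {plum}.
        Root kale: left subtree has 0 nodes { }, right has 5 {mint, lily, fern, sage, moss}.
          Root mint: left subtree has 0 nodes { }, right has 4 {lily, fern, sage, moss}.
            Root sage: left subtree has 2 nodes {lily, fern}, right has 1 {moss}.
              Root lily: left subtree has 0 nodes { }, right has 1 {fern}.
      Root rye: left subtree has 1 node {bay}, right has 0 { }.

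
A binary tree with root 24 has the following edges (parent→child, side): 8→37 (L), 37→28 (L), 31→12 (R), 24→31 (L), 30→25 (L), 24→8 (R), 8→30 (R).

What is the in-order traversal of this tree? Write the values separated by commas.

31, 12, 24, 28, 37, 8, 25, 30

In-order visits the left subtree, then the node, then the right subtree.
At 24: go left to 31.
  At 31: no left child.
  Visit 31.
  At 31: go right to 12.
    12 is a leaf — visit 12.
Visit 24.
At 24: go right to 8.
  At 8: go left to 37.
    At 37: go left to 28.
      28 is a leaf — visit 28.
    Visit 37.
    At 37: no right child.
  Visit 8.
  At 8: go right to 30.
    At 30: go left to 25.
      25 is a leaf — visit 25.
    Visit 30.
    At 30: no right child.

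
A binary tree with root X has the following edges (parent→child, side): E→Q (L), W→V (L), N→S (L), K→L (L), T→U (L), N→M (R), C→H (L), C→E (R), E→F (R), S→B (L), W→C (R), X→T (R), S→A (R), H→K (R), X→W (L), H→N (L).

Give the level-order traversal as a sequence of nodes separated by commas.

Level-order visits nodes level by level from the root, left to right within each level.
Level 0: X
Level 1: W, T
Level 2: V, C, U
Level 3: H, E
Level 4: N, K, Q, F
Level 5: S, M, L
Level 6: B, A

X, W, T, V, C, U, H, E, N, K, Q, F, S, M, L, B, A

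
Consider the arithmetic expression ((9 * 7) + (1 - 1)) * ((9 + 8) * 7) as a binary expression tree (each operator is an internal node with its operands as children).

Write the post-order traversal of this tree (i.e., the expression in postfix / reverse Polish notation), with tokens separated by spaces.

Post-order on an expression tree gives postfix notation: for each operator, emit left operand, right operand, then the operator.

9 7 * 1 1 - + 9 8 + 7 * *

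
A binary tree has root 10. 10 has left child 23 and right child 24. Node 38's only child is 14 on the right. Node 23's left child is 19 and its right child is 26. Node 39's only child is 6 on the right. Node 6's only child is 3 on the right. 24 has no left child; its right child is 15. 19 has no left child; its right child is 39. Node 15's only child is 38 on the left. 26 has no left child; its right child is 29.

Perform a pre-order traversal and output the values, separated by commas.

Pre-order visits the node, then its left subtree, then its right subtree.
Visit 10.
At 10: go left to 23.
  Visit 23.
  At 23: go left to 19.
    Visit 19.
    At 19: no left child.
    At 19: go right to 39.
      Visit 39.
      At 39: no left child.
      At 39: go right to 6.
        Visit 6.
        At 6: no left child.
        At 6: go right to 3.
          3 is a leaf — visit 3.
  At 23: go right to 26.
    Visit 26.
    At 26: no left child.
    At 26: go right to 29.
      29 is a leaf — visit 29.
At 10: go right to 24.
  Visit 24.
  At 24: no left child.
  At 24: go right to 15.
    Visit 15.
    At 15: go left to 38.
      Visit 38.
      At 38: no left child.
      At 38: go right to 14.
        14 is a leaf — visit 14.
    At 15: no right child.

10, 23, 19, 39, 6, 3, 26, 29, 24, 15, 38, 14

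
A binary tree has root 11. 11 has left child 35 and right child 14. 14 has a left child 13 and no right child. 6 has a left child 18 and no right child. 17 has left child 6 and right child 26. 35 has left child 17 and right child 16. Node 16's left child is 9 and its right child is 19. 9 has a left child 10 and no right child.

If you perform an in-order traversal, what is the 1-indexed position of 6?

2

In-order visits the left subtree, then the node, then the right subtree.
At 11: go left to 35.
  At 35: go left to 17.
    At 17: go left to 6.
      At 6: go left to 18.
        18 is a leaf — visit 18.
      Visit 6.
      At 6: no right child.
    Visit 17.
    At 17: go right to 26.
      26 is a leaf — visit 26.
  Visit 35.
  At 35: go right to 16.
    At 16: go left to 9.
      At 9: go left to 10.
        10 is a leaf — visit 10.
      Visit 9.
      At 9: no right child.
    Visit 16.
    At 16: go right to 19.
      19 is a leaf — visit 19.
Visit 11.
At 11: go right to 14.
  At 14: go left to 13.
    13 is a leaf — visit 13.
  Visit 14.
  At 14: no right child.
Full in-order sequence: 18, 6, 17, 26, 35, 10, 9, 16, 19, 11, 13, 14.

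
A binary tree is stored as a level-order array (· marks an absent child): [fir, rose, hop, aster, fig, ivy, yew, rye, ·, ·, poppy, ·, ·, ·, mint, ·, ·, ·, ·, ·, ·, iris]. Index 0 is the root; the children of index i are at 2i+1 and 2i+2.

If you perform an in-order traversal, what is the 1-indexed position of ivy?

8

In-order visits the left subtree, then the node, then the right subtree.
At fir: go left to rose.
  At rose: go left to aster.
    At aster: go left to rye.
      rye is a leaf — visit rye.
    Visit aster.
    At aster: no right child.
  Visit rose.
  At rose: go right to fig.
    At fig: no left child.
    Visit fig.
    At fig: go right to poppy.
      At poppy: go left to iris.
        iris is a leaf — visit iris.
      Visit poppy.
      At poppy: no right child.
Visit fir.
At fir: go right to hop.
  At hop: go left to ivy.
    ivy is a leaf — visit ivy.
  Visit hop.
  At hop: go right to yew.
    At yew: no left child.
    Visit yew.
    At yew: go right to mint.
      mint is a leaf — visit mint.
Full in-order sequence: rye, aster, rose, fig, iris, poppy, fir, ivy, hop, yew, mint.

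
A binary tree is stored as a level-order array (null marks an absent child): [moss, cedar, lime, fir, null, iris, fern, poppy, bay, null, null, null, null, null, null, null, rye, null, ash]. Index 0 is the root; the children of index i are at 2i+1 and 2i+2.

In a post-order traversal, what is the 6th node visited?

Post-order visits the left subtree, then the right subtree, then the node.
At moss: go left to cedar.
  At cedar: go left to fir.
    At fir: go left to poppy.
      At poppy: no left child.
      At poppy: go right to rye.
        rye is a leaf — visit rye.
      Visit poppy.
    At fir: go right to bay.
      At bay: no left child.
      At bay: go right to ash.
        ash is a leaf — visit ash.
      Visit bay.
    Visit fir.
  At cedar: no right child.
  Visit cedar.
At moss: go right to lime.
  At lime: go left to iris.
    iris is a leaf — visit iris.
  At lime: go right to fern.
    fern is a leaf — visit fern.
  Visit lime.
Visit moss.
Full post-order sequence: rye, poppy, ash, bay, fir, cedar, iris, fern, lime, moss.

cedar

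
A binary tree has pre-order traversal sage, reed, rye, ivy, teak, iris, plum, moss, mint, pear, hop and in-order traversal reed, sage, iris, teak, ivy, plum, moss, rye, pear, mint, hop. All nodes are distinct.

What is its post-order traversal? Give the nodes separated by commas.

reed, iris, teak, moss, plum, ivy, pear, hop, mint, rye, sage

The first element of pre-order is the root; it splits in-order into left and right subtrees.
Root sage: left subtree has 1 node {reed}, right has 9 {iris, teak, ivy, plum, moss, rye, pear, mint, hop}.
  Root rye: left subtree has 5 nodes {iris, teak, ivy, plum, moss}, right has 3 {pear, mint, hop}.
    Root ivy: left subtree has 2 nodes {iris, teak}, right has 2 {plum, moss}.
      Root teak: left subtree has 1 node {iris}, right has 0 { }.
      Root plum: left subtree has 0 nodes { }, right has 1 {moss}.
    Root mint: left subtree has 1 node {pear}, right has 1 {hop}.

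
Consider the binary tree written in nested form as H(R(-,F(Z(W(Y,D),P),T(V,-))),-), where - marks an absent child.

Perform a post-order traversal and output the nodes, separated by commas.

Post-order visits the left subtree, then the right subtree, then the node.
At H: go left to R.
  At R: no left child.
  At R: go right to F.
    At F: go left to Z.
      At Z: go left to W.
        At W: go left to Y.
          Y is a leaf — visit Y.
        At W: go right to D.
          D is a leaf — visit D.
        Visit W.
      At Z: go right to P.
        P is a leaf — visit P.
      Visit Z.
    At F: go right to T.
      At T: go left to V.
        V is a leaf — visit V.
      At T: no right child.
      Visit T.
    Visit F.
  Visit R.
At H: no right child.
Visit H.

Y, D, W, P, Z, V, T, F, R, H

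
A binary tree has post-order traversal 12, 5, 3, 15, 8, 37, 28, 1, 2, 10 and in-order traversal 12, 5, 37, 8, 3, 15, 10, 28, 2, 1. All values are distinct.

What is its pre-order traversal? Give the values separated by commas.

10, 37, 5, 12, 8, 15, 3, 2, 28, 1

The last element of post-order is the root; it splits in-order into left and right subtrees.
Root 10: left subtree has 6 nodes {12, 5, 37, 8, 3, 15}, right has 3 {28, 2, 1}.
  Root 37: left subtree has 2 nodes {12, 5}, right has 3 {8, 3, 15}.
    Root 5: left subtree has 1 node {12}, right has 0 { }.
    Root 8: left subtree has 0 nodes { }, right has 2 {3, 15}.
      Root 15: left subtree has 1 node {3}, right has 0 { }.
  Root 2: left subtree has 1 node {28}, right has 1 {1}.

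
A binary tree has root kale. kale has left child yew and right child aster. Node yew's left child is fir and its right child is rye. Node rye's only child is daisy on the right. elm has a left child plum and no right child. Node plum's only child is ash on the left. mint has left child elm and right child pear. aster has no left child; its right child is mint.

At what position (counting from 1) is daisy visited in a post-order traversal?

Post-order visits the left subtree, then the right subtree, then the node.
At kale: go left to yew.
  At yew: go left to fir.
    fir is a leaf — visit fir.
  At yew: go right to rye.
    At rye: no left child.
    At rye: go right to daisy.
      daisy is a leaf — visit daisy.
    Visit rye.
  Visit yew.
At kale: go right to aster.
  At aster: no left child.
  At aster: go right to mint.
    At mint: go left to elm.
      At elm: go left to plum.
        At plum: go left to ash.
          ash is a leaf — visit ash.
        At plum: no right child.
        Visit plum.
      At elm: no right child.
      Visit elm.
    At mint: go right to pear.
      pear is a leaf — visit pear.
    Visit mint.
  Visit aster.
Visit kale.
Full post-order sequence: fir, daisy, rye, yew, ash, plum, elm, pear, mint, aster, kale.

2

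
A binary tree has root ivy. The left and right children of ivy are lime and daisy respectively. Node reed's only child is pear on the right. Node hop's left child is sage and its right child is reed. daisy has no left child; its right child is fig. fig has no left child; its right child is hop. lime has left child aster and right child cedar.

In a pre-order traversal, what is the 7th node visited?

Pre-order visits the node, then its left subtree, then its right subtree.
Visit ivy.
At ivy: go left to lime.
  Visit lime.
  At lime: go left to aster.
    aster is a leaf — visit aster.
  At lime: go right to cedar.
    cedar is a leaf — visit cedar.
At ivy: go right to daisy.
  Visit daisy.
  At daisy: no left child.
  At daisy: go right to fig.
    Visit fig.
    At fig: no left child.
    At fig: go right to hop.
      Visit hop.
      At hop: go left to sage.
        sage is a leaf — visit sage.
      At hop: go right to reed.
        Visit reed.
        At reed: no left child.
        At reed: go right to pear.
          pear is a leaf — visit pear.
Full pre-order sequence: ivy, lime, aster, cedar, daisy, fig, hop, sage, reed, pear.

hop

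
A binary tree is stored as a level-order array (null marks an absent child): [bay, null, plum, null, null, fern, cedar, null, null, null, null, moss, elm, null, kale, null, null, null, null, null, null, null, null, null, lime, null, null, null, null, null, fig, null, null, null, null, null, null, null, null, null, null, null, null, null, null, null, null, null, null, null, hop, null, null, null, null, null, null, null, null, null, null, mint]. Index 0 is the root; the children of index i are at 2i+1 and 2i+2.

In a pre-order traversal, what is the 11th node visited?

mint

Pre-order visits the node, then its left subtree, then its right subtree.
Visit bay.
At bay: no left child.
At bay: go right to plum.
  Visit plum.
  At plum: go left to fern.
    Visit fern.
    At fern: go left to moss.
      Visit moss.
      At moss: no left child.
      At moss: go right to lime.
        Visit lime.
        At lime: no left child.
        At lime: go right to hop.
          hop is a leaf — visit hop.
    At fern: go right to elm.
      elm is a leaf — visit elm.
  At plum: go right to cedar.
    Visit cedar.
    At cedar: no left child.
    At cedar: go right to kale.
      Visit kale.
      At kale: no left child.
      At kale: go right to fig.
        Visit fig.
        At fig: go left to mint.
          mint is a leaf — visit mint.
        At fig: no right child.
Full pre-order sequence: bay, plum, fern, moss, lime, hop, elm, cedar, kale, fig, mint.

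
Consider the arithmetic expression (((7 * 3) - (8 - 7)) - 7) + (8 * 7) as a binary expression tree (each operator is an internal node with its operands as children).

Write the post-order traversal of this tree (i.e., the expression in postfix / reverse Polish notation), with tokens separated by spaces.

7 3 * 8 7 - - 7 - 8 7 * +

Post-order on an expression tree gives postfix notation: for each operator, emit left operand, right operand, then the operator.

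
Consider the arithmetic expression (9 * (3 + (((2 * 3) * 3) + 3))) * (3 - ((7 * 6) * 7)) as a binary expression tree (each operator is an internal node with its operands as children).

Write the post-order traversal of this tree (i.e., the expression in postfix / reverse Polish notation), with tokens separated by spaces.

Post-order on an expression tree gives postfix notation: for each operator, emit left operand, right operand, then the operator.

9 3 2 3 * 3 * 3 + + * 3 7 6 * 7 * - *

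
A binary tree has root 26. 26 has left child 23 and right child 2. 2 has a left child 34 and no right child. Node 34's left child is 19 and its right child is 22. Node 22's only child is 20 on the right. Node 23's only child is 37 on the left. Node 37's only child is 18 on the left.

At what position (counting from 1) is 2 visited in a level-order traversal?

Level-order visits nodes level by level from the root, left to right within each level.
Level 0: 26
Level 1: 23, 2
Level 2: 37, 34
Level 3: 18, 19, 22
Level 4: 20
Full level-order sequence: 26, 23, 2, 37, 34, 18, 19, 22, 20.

3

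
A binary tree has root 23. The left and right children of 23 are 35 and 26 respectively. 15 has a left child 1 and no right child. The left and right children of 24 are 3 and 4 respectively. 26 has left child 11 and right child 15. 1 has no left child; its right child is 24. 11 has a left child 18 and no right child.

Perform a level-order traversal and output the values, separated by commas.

Level-order visits nodes level by level from the root, left to right within each level.
Level 0: 23
Level 1: 35, 26
Level 2: 11, 15
Level 3: 18, 1
Level 4: 24
Level 5: 3, 4

23, 35, 26, 11, 15, 18, 1, 24, 3, 4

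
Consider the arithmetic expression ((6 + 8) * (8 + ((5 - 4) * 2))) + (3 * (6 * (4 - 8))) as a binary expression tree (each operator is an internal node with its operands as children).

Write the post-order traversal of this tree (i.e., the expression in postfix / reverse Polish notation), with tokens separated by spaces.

Post-order on an expression tree gives postfix notation: for each operator, emit left operand, right operand, then the operator.

6 8 + 8 5 4 - 2 * + * 3 6 4 8 - * * +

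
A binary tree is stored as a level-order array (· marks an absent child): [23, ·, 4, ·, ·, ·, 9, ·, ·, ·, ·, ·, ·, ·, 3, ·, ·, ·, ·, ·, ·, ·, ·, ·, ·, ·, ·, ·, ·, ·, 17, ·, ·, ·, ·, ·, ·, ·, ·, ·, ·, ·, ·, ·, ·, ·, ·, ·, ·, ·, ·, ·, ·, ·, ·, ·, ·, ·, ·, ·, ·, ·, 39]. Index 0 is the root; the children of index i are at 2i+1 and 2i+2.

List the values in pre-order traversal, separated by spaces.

23 4 9 3 17 39

Pre-order visits the node, then its left subtree, then its right subtree.
Visit 23.
At 23: no left child.
At 23: go right to 4.
  Visit 4.
  At 4: no left child.
  At 4: go right to 9.
    Visit 9.
    At 9: no left child.
    At 9: go right to 3.
      Visit 3.
      At 3: no left child.
      At 3: go right to 17.
        Visit 17.
        At 17: no left child.
        At 17: go right to 39.
          39 is a leaf — visit 39.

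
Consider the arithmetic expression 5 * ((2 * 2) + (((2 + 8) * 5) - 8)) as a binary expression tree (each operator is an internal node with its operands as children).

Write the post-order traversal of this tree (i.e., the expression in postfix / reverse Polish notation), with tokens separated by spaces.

5 2 2 * 2 8 + 5 * 8 - + *

Post-order on an expression tree gives postfix notation: for each operator, emit left operand, right operand, then the operator.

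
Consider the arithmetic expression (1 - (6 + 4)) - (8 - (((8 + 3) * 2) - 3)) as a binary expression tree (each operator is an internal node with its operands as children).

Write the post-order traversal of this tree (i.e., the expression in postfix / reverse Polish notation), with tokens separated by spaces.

1 6 4 + - 8 8 3 + 2 * 3 - - -

Post-order on an expression tree gives postfix notation: for each operator, emit left operand, right operand, then the operator.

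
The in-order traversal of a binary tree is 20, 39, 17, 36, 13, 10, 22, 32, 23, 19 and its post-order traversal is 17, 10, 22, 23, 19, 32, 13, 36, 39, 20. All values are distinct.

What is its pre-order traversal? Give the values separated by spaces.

The last element of post-order is the root; it splits in-order into left and right subtrees.
Root 20: left subtree has 0 nodes { }, right has 9 {39, 17, 36, 13, 10, 22, 32, 23, 19}.
  Root 39: left subtree has 0 nodes { }, right has 8 {17, 36, 13, 10, 22, 32, 23, 19}.
    Root 36: left subtree has 1 node {17}, right has 6 {13, 10, 22, 32, 23, 19}.
      Root 13: left subtree has 0 nodes { }, right has 5 {10, 22, 32, 23, 19}.
        Root 32: left subtree has 2 nodes {10, 22}, right has 2 {23, 19}.
          Root 22: left subtree has 1 node {10}, right has 0 { }.
          Root 19: left subtree has 1 node {23}, right has 0 { }.

20 39 36 17 13 32 22 10 19 23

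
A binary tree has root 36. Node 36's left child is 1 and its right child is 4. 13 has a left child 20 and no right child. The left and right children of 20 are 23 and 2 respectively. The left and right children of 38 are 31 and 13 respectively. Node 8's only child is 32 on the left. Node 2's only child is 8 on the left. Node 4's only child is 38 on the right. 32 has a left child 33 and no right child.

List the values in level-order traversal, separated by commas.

Level-order visits nodes level by level from the root, left to right within each level.
Level 0: 36
Level 1: 1, 4
Level 2: 38
Level 3: 31, 13
Level 4: 20
Level 5: 23, 2
Level 6: 8
Level 7: 32
Level 8: 33

36, 1, 4, 38, 31, 13, 20, 23, 2, 8, 32, 33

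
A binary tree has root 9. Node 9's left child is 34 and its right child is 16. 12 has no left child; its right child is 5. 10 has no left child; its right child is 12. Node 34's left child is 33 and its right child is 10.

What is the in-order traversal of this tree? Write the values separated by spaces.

33 34 10 12 5 9 16

In-order visits the left subtree, then the node, then the right subtree.
At 9: go left to 34.
  At 34: go left to 33.
    33 is a leaf — visit 33.
  Visit 34.
  At 34: go right to 10.
    At 10: no left child.
    Visit 10.
    At 10: go right to 12.
      At 12: no left child.
      Visit 12.
      At 12: go right to 5.
        5 is a leaf — visit 5.
Visit 9.
At 9: go right to 16.
  16 is a leaf — visit 16.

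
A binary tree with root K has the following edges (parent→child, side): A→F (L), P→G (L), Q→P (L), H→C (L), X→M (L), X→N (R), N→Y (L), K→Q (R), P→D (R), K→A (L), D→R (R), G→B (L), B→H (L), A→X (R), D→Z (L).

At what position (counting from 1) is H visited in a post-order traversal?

Post-order visits the left subtree, then the right subtree, then the node.
At K: go left to A.
  At A: go left to F.
    F is a leaf — visit F.
  At A: go right to X.
    At X: go left to M.
      M is a leaf — visit M.
    At X: go right to N.
      At N: go left to Y.
        Y is a leaf — visit Y.
      At N: no right child.
      Visit N.
    Visit X.
  Visit A.
At K: go right to Q.
  At Q: go left to P.
    At P: go left to G.
      At G: go left to B.
        At B: go left to H.
          At H: go left to C.
            C is a leaf — visit C.
          At H: no right child.
          Visit H.
        At B: no right child.
        Visit B.
      At G: no right child.
      Visit G.
    At P: go right to D.
      At D: go left to Z.
        Z is a leaf — visit Z.
      At D: go right to R.
        R is a leaf — visit R.
      Visit D.
    Visit P.
  At Q: no right child.
  Visit Q.
Visit K.
Full post-order sequence: F, M, Y, N, X, A, C, H, B, G, Z, R, D, P, Q, K.

8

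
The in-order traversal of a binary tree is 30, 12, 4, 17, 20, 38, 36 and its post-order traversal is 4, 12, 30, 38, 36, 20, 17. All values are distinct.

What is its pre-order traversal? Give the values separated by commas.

17, 30, 12, 4, 20, 36, 38

The last element of post-order is the root; it splits in-order into left and right subtrees.
Root 17: left subtree has 3 nodes {30, 12, 4}, right has 3 {20, 38, 36}.
  Root 30: left subtree has 0 nodes { }, right has 2 {12, 4}.
    Root 12: left subtree has 0 nodes { }, right has 1 {4}.
  Root 20: left subtree has 0 nodes { }, right has 2 {38, 36}.
    Root 36: left subtree has 1 node {38}, right has 0 { }.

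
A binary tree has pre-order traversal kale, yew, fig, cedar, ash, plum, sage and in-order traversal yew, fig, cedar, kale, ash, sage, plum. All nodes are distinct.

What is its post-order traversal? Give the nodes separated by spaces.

cedar fig yew sage plum ash kale

The first element of pre-order is the root; it splits in-order into left and right subtrees.
Root kale: left subtree has 3 nodes {yew, fig, cedar}, right has 3 {ash, sage, plum}.
  Root yew: left subtree has 0 nodes { }, right has 2 {fig, cedar}.
    Root fig: left subtree has 0 nodes { }, right has 1 {cedar}.
  Root ash: left subtree has 0 nodes { }, right has 2 {sage, plum}.
    Root plum: left subtree has 1 node {sage}, right has 0 { }.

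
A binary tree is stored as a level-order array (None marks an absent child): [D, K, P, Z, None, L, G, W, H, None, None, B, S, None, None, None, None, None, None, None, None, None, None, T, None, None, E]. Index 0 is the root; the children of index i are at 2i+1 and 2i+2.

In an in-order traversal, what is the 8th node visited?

In-order visits the left subtree, then the node, then the right subtree.
At D: go left to K.
  At K: go left to Z.
    At Z: go left to W.
      W is a leaf — visit W.
    Visit Z.
    At Z: go right to H.
      H is a leaf — visit H.
  Visit K.
  At K: no right child.
Visit D.
At D: go right to P.
  At P: go left to L.
    At L: go left to B.
      At B: go left to T.
        T is a leaf — visit T.
      Visit B.
      At B: no right child.
    Visit L.
    At L: go right to S.
      At S: no left child.
      Visit S.
      At S: go right to E.
        E is a leaf — visit E.
  Visit P.
  At P: go right to G.
    G is a leaf — visit G.
Full in-order sequence: W, Z, H, K, D, T, B, L, S, E, P, G.

L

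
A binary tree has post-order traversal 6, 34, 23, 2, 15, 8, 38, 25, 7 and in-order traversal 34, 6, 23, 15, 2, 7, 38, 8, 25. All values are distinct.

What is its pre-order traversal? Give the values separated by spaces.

7 15 23 34 6 2 25 38 8

The last element of post-order is the root; it splits in-order into left and right subtrees.
Root 7: left subtree has 5 nodes {34, 6, 23, 15, 2}, right has 3 {38, 8, 25}.
  Root 15: left subtree has 3 nodes {34, 6, 23}, right has 1 {2}.
    Root 23: left subtree has 2 nodes {34, 6}, right has 0 { }.
      Root 34: left subtree has 0 nodes { }, right has 1 {6}.
  Root 25: left subtree has 2 nodes {38, 8}, right has 0 { }.
    Root 38: left subtree has 0 nodes { }, right has 1 {8}.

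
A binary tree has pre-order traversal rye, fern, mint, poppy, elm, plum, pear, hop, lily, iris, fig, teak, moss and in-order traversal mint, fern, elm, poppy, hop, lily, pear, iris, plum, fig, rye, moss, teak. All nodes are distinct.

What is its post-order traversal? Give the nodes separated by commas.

mint, elm, lily, hop, iris, pear, fig, plum, poppy, fern, moss, teak, rye

The first element of pre-order is the root; it splits in-order into left and right subtrees.
Root rye: left subtree has 10 nodes {mint, fern, elm, poppy, hop, lily, pear, iris, plum, fig}, right has 2 {moss, teak}.
  Root fern: left subtree has 1 node {mint}, right has 8 {elm, poppy, hop, lily, pear, iris, plum, fig}.
    Root poppy: left subtree has 1 node {elm}, right has 6 {hop, lily, pear, iris, plum, fig}.
      Root plum: left subtree has 4 nodes {hop, lily, pear, iris}, right has 1 {fig}.
        Root pear: left subtree has 2 nodes {hop, lily}, right has 1 {iris}.
          Root hop: left subtree has 0 nodes { }, right has 1 {lily}.
  Root teak: left subtree has 1 node {moss}, right has 0 { }.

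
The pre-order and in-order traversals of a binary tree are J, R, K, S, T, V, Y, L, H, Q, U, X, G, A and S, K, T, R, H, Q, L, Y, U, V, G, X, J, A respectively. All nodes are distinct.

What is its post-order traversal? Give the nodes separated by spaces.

The first element of pre-order is the root; it splits in-order into left and right subtrees.
Root J: left subtree has 12 nodes {S, K, T, R, H, Q, L, Y, U, V, G, X}, right has 1 {A}.
  Root R: left subtree has 3 nodes {S, K, T}, right has 8 {H, Q, L, Y, U, V, G, X}.
    Root K: left subtree has 1 node {S}, right has 1 {T}.
    Root V: left subtree has 5 nodes {H, Q, L, Y, U}, right has 2 {G, X}.
      Root Y: left subtree has 3 nodes {H, Q, L}, right has 1 {U}.
        Root L: left subtree has 2 nodes {H, Q}, right has 0 { }.
          Root H: left subtree has 0 nodes { }, right has 1 {Q}.
      Root X: left subtree has 1 node {G}, right has 0 { }.

S T K Q H L U Y G X V R A J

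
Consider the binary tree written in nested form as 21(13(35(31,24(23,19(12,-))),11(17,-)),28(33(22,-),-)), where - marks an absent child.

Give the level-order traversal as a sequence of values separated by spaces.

Level-order visits nodes level by level from the root, left to right within each level.
Level 0: 21
Level 1: 13, 28
Level 2: 35, 11, 33
Level 3: 31, 24, 17, 22
Level 4: 23, 19
Level 5: 12

21 13 28 35 11 33 31 24 17 22 23 19 12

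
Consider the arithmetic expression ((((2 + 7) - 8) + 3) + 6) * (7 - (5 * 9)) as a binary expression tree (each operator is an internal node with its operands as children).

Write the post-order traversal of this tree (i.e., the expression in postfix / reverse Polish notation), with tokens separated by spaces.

2 7 + 8 - 3 + 6 + 7 5 9 * - *

Post-order on an expression tree gives postfix notation: for each operator, emit left operand, right operand, then the operator.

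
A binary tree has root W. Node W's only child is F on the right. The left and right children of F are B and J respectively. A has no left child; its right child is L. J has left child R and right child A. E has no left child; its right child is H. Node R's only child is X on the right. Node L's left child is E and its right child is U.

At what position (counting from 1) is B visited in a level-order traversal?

Level-order visits nodes level by level from the root, left to right within each level.
Level 0: W
Level 1: F
Level 2: B, J
Level 3: R, A
Level 4: X, L
Level 5: E, U
Level 6: H
Full level-order sequence: W, F, B, J, R, A, X, L, E, U, H.

3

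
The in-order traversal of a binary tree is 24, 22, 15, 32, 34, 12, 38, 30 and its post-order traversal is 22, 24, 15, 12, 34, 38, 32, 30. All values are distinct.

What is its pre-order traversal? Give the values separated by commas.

30, 32, 15, 24, 22, 38, 34, 12

The last element of post-order is the root; it splits in-order into left and right subtrees.
Root 30: left subtree has 7 nodes {24, 22, 15, 32, 34, 12, 38}, right has 0 { }.
  Root 32: left subtree has 3 nodes {24, 22, 15}, right has 3 {34, 12, 38}.
    Root 15: left subtree has 2 nodes {24, 22}, right has 0 { }.
      Root 24: left subtree has 0 nodes { }, right has 1 {22}.
    Root 38: left subtree has 2 nodes {34, 12}, right has 0 { }.
      Root 34: left subtree has 0 nodes { }, right has 1 {12}.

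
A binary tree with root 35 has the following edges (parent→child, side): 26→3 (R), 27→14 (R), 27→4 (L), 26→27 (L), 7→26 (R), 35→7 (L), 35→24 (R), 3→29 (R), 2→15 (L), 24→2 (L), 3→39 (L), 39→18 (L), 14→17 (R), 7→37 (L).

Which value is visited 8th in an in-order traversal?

18

In-order visits the left subtree, then the node, then the right subtree.
At 35: go left to 7.
  At 7: go left to 37.
    37 is a leaf — visit 37.
  Visit 7.
  At 7: go right to 26.
    At 26: go left to 27.
      At 27: go left to 4.
        4 is a leaf — visit 4.
      Visit 27.
      At 27: go right to 14.
        At 14: no left child.
        Visit 14.
        At 14: go right to 17.
          17 is a leaf — visit 17.
    Visit 26.
    At 26: go right to 3.
      At 3: go left to 39.
        At 39: go left to 18.
          18 is a leaf — visit 18.
        Visit 39.
        At 39: no right child.
      Visit 3.
      At 3: go right to 29.
        29 is a leaf — visit 29.
Visit 35.
At 35: go right to 24.
  At 24: go left to 2.
    At 2: go left to 15.
      15 is a leaf — visit 15.
    Visit 2.
    At 2: no right child.
  Visit 24.
  At 24: no right child.
Full in-order sequence: 37, 7, 4, 27, 14, 17, 26, 18, 39, 3, 29, 35, 15, 2, 24.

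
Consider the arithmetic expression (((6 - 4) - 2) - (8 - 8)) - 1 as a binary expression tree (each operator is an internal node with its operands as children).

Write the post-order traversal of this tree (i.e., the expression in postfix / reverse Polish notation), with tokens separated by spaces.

Post-order on an expression tree gives postfix notation: for each operator, emit left operand, right operand, then the operator.

6 4 - 2 - 8 8 - - 1 -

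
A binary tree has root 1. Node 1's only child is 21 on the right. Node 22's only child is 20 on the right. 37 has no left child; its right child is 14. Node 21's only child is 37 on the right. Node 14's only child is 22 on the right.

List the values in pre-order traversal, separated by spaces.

Pre-order visits the node, then its left subtree, then its right subtree.
Visit 1.
At 1: no left child.
At 1: go right to 21.
  Visit 21.
  At 21: no left child.
  At 21: go right to 37.
    Visit 37.
    At 37: no left child.
    At 37: go right to 14.
      Visit 14.
      At 14: no left child.
      At 14: go right to 22.
        Visit 22.
        At 22: no left child.
        At 22: go right to 20.
          20 is a leaf — visit 20.

1 21 37 14 22 20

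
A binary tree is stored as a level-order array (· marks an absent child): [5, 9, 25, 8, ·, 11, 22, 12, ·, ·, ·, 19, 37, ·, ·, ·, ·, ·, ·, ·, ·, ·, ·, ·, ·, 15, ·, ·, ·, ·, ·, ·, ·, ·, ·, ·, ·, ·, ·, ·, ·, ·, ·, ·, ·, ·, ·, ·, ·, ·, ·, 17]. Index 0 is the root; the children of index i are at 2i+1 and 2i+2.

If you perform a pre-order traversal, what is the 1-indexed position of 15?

9

Pre-order visits the node, then its left subtree, then its right subtree.
Visit 5.
At 5: go left to 9.
  Visit 9.
  At 9: go left to 8.
    Visit 8.
    At 8: go left to 12.
      12 is a leaf — visit 12.
    At 8: no right child.
  At 9: no right child.
At 5: go right to 25.
  Visit 25.
  At 25: go left to 11.
    Visit 11.
    At 11: go left to 19.
      19 is a leaf — visit 19.
    At 11: go right to 37.
      Visit 37.
      At 37: go left to 15.
        Visit 15.
        At 15: go left to 17.
          17 is a leaf — visit 17.
        At 15: no right child.
      At 37: no right child.
  At 25: go right to 22.
    22 is a leaf — visit 22.
Full pre-order sequence: 5, 9, 8, 12, 25, 11, 19, 37, 15, 17, 22.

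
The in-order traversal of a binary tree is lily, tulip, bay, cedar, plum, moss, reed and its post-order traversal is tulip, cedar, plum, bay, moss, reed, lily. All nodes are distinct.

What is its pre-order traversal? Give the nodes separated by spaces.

lily reed moss bay tulip plum cedar

The last element of post-order is the root; it splits in-order into left and right subtrees.
Root lily: left subtree has 0 nodes { }, right has 6 {tulip, bay, cedar, plum, moss, reed}.
  Root reed: left subtree has 5 nodes {tulip, bay, cedar, plum, moss}, right has 0 { }.
    Root moss: left subtree has 4 nodes {tulip, bay, cedar, plum}, right has 0 { }.
      Root bay: left subtree has 1 node {tulip}, right has 2 {cedar, plum}.
        Root plum: left subtree has 1 node {cedar}, right has 0 { }.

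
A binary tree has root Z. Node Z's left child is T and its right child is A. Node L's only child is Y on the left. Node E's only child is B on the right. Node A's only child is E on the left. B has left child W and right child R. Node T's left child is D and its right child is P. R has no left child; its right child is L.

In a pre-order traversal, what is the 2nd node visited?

T

Pre-order visits the node, then its left subtree, then its right subtree.
Visit Z.
At Z: go left to T.
  Visit T.
  At T: go left to D.
    D is a leaf — visit D.
  At T: go right to P.
    P is a leaf — visit P.
At Z: go right to A.
  Visit A.
  At A: go left to E.
    Visit E.
    At E: no left child.
    At E: go right to B.
      Visit B.
      At B: go left to W.
        W is a leaf — visit W.
      At B: go right to R.
        Visit R.
        At R: no left child.
        At R: go right to L.
          Visit L.
          At L: go left to Y.
            Y is a leaf — visit Y.
          At L: no right child.
  At A: no right child.
Full pre-order sequence: Z, T, D, P, A, E, B, W, R, L, Y.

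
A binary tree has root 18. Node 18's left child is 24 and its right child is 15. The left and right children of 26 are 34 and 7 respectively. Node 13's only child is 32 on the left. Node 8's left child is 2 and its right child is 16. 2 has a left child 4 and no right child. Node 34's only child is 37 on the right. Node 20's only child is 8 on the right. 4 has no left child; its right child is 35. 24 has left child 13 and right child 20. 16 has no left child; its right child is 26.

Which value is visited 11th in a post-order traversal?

8

Post-order visits the left subtree, then the right subtree, then the node.
At 18: go left to 24.
  At 24: go left to 13.
    At 13: go left to 32.
      32 is a leaf — visit 32.
    At 13: no right child.
    Visit 13.
  At 24: go right to 20.
    At 20: no left child.
    At 20: go right to 8.
      At 8: go left to 2.
        At 2: go left to 4.
          At 4: no left child.
          At 4: go right to 35.
            35 is a leaf — visit 35.
          Visit 4.
        At 2: no right child.
        Visit 2.
      At 8: go right to 16.
        At 16: no left child.
        At 16: go right to 26.
          At 26: go left to 34.
            At 34: no left child.
            At 34: go right to 37.
              37 is a leaf — visit 37.
            Visit 34.
          At 26: go right to 7.
            7 is a leaf — visit 7.
          Visit 26.
        Visit 16.
      Visit 8.
    Visit 20.
  Visit 24.
At 18: go right to 15.
  15 is a leaf — visit 15.
Visit 18.
Full post-order sequence: 32, 13, 35, 4, 2, 37, 34, 7, 26, 16, 8, 20, 24, 15, 18.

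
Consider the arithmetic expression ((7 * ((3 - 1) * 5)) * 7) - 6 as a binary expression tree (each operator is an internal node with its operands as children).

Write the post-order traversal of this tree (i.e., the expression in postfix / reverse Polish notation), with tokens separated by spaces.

7 3 1 - 5 * * 7 * 6 -

Post-order on an expression tree gives postfix notation: for each operator, emit left operand, right operand, then the operator.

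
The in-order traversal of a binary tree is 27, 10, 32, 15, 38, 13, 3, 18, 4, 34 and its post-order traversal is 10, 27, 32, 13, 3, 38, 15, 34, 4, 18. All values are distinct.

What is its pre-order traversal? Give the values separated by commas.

18, 15, 32, 27, 10, 38, 3, 13, 4, 34

The last element of post-order is the root; it splits in-order into left and right subtrees.
Root 18: left subtree has 7 nodes {27, 10, 32, 15, 38, 13, 3}, right has 2 {4, 34}.
  Root 15: left subtree has 3 nodes {27, 10, 32}, right has 3 {38, 13, 3}.
    Root 32: left subtree has 2 nodes {27, 10}, right has 0 { }.
      Root 27: left subtree has 0 nodes { }, right has 1 {10}.
    Root 38: left subtree has 0 nodes { }, right has 2 {13, 3}.
      Root 3: left subtree has 1 node {13}, right has 0 { }.
  Root 4: left subtree has 0 nodes { }, right has 1 {34}.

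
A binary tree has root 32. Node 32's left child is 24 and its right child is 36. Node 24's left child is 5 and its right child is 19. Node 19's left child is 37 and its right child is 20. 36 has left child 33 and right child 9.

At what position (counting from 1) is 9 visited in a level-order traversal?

Level-order visits nodes level by level from the root, left to right within each level.
Level 0: 32
Level 1: 24, 36
Level 2: 5, 19, 33, 9
Level 3: 37, 20
Full level-order sequence: 32, 24, 36, 5, 19, 33, 9, 37, 20.

7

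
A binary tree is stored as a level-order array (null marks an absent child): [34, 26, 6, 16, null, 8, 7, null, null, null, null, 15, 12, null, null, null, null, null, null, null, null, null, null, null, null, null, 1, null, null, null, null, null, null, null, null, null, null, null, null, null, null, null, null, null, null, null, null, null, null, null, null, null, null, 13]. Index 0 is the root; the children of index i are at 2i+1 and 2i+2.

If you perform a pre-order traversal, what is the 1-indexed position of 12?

7

Pre-order visits the node, then its left subtree, then its right subtree.
Visit 34.
At 34: go left to 26.
  Visit 26.
  At 26: go left to 16.
    16 is a leaf — visit 16.
  At 26: no right child.
At 34: go right to 6.
  Visit 6.
  At 6: go left to 8.
    Visit 8.
    At 8: go left to 15.
      15 is a leaf — visit 15.
    At 8: go right to 12.
      Visit 12.
      At 12: no left child.
      At 12: go right to 1.
        Visit 1.
        At 1: go left to 13.
          13 is a leaf — visit 13.
        At 1: no right child.
  At 6: go right to 7.
    7 is a leaf — visit 7.
Full pre-order sequence: 34, 26, 16, 6, 8, 15, 12, 1, 13, 7.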